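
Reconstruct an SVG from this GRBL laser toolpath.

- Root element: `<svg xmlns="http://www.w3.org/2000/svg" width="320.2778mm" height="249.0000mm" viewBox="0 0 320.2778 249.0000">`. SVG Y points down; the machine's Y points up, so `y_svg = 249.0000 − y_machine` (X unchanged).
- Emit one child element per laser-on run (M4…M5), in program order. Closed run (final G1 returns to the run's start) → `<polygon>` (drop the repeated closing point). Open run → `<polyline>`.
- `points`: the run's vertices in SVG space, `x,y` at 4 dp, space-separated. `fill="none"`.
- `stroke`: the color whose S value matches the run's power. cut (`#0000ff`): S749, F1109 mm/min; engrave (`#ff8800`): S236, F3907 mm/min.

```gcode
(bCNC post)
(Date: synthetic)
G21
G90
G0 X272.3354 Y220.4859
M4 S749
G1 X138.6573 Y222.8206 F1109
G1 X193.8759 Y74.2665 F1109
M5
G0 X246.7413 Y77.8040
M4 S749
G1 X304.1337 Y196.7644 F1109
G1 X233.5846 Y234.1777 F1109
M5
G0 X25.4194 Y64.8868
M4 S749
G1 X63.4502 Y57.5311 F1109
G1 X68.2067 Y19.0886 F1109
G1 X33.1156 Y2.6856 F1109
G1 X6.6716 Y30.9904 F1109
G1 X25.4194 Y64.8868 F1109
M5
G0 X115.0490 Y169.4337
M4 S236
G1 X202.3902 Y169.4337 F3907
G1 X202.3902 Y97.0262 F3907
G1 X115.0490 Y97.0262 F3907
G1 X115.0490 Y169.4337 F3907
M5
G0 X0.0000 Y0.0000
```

y_svg = 249.0000 − y_m.

[1] S749→`#0000ff` (cut); open run; points: 272.3354,28.5141 138.6573,26.1794 193.8759,174.7335

[2] S749→`#0000ff` (cut); open run; points: 246.7413,171.1960 304.1337,52.2356 233.5846,14.8223

[3] S749→`#0000ff` (cut); closed run; points: 25.4194,184.1132 63.4502,191.4689 68.2067,229.9114 33.1156,246.3144 6.6716,218.0096

[4] S236→`#ff8800` (engrave); closed run; points: 115.0490,79.5663 202.3902,79.5663 202.3902,151.9738 115.0490,151.9738

<svg xmlns="http://www.w3.org/2000/svg" width="320.2778mm" height="249.0000mm" viewBox="0 0 320.2778 249.0000">
  <polyline points="272.3354,28.5141 138.6573,26.1794 193.8759,174.7335" fill="none" stroke="#0000ff"/>
  <polyline points="246.7413,171.1960 304.1337,52.2356 233.5846,14.8223" fill="none" stroke="#0000ff"/>
  <polygon points="25.4194,184.1132 63.4502,191.4689 68.2067,229.9114 33.1156,246.3144 6.6716,218.0096" fill="none" stroke="#0000ff"/>
  <polygon points="115.0490,79.5663 202.3902,79.5663 202.3902,151.9738 115.0490,151.9738" fill="none" stroke="#ff8800"/>
</svg>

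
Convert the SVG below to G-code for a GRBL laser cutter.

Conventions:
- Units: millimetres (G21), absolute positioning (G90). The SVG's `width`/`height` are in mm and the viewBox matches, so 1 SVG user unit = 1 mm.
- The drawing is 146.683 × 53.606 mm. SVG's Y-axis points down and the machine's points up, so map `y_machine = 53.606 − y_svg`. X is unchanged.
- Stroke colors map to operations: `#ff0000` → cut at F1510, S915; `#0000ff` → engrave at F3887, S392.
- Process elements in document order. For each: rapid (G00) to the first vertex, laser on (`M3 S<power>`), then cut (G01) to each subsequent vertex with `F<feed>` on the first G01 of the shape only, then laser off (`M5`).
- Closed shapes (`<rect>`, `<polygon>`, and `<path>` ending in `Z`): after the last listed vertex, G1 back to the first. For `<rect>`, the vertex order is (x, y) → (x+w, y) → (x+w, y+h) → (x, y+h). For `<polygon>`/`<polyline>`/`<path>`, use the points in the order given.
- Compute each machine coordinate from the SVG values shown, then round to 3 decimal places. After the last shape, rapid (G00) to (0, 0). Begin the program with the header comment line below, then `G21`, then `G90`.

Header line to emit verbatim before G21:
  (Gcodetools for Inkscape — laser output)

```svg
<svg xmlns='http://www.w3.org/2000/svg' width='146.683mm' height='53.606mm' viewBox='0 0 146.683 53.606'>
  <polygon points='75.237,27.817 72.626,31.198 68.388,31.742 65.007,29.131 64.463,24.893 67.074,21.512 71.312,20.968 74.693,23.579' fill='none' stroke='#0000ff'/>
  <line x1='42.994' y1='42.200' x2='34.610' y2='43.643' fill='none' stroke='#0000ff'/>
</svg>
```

(Gcodetools for Inkscape — laser output)
G21
G90
G00 X75.237 Y25.789
M3 S392
G01 X72.626 Y22.408 F3887
G01 X68.388 Y21.864
G01 X65.007 Y24.475
G01 X64.463 Y28.713
G01 X67.074 Y32.094
G01 X71.312 Y32.638
G01 X74.693 Y30.027
G01 X75.237 Y25.789
M5
G00 X42.994 Y11.406
M3 S392
G01 X34.610 Y9.963 F3887
M5
G00 X0.000 Y0.000

Since the viewBox matches the mm dimensions, user units are millimetres directly. The only transform is the Y-flip y_m = 53.606 − y_svg.

Shape 1 is a regular polygon drawn with `<polygon>`. Its stroke #0000ff means engrave at S392, F3887. After flipping Y the toolpath is (75.237,25.789) → (72.626,22.408) → (68.388,21.864) → (65.007,24.475) → (64.463,28.713) → (67.074,32.094) → (71.312,32.638) → (74.693,30.027) → (75.237,25.789), returning to the start.

Shape 2 is a line segment drawn with `<line>`. Its stroke #0000ff means engrave at S392, F3887. After flipping Y the toolpath is (42.994,11.406) → (34.610,9.963).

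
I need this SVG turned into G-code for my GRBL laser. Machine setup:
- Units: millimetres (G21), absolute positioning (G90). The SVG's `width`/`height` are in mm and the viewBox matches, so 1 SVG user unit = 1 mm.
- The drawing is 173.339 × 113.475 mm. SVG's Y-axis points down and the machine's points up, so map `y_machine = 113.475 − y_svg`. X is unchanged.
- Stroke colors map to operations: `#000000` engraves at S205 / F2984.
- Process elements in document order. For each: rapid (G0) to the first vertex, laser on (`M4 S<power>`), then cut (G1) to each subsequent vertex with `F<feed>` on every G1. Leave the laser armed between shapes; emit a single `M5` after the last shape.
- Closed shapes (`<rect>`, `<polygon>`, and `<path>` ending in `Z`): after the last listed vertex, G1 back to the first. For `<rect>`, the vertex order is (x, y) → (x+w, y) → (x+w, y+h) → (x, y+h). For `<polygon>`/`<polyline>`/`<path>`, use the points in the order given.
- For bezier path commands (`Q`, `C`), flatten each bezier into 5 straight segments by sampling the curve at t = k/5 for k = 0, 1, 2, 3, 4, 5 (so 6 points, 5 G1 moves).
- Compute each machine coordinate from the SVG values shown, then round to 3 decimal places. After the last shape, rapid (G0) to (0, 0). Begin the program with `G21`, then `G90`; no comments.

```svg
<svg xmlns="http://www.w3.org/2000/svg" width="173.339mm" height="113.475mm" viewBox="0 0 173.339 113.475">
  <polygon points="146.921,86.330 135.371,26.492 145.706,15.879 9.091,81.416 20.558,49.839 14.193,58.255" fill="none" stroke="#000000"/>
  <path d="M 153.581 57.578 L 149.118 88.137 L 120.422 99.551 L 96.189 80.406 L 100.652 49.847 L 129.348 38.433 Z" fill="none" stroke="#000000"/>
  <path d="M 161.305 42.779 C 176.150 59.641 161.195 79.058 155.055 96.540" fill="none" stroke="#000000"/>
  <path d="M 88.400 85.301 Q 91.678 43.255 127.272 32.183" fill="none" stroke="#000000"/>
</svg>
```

G21
G90
G0 X146.921 Y27.145
M4 S205
G1 X135.371 Y86.983 F2984
G1 X145.706 Y97.596 F2984
G1 X9.091 Y32.059 F2984
G1 X20.558 Y63.636 F2984
G1 X14.193 Y55.220 F2984
G1 X146.921 Y27.145 F2984
G0 X153.581 Y55.897
M4 S205
G1 X149.118 Y25.338 F2984
G1 X120.422 Y13.924 F2984
G1 X96.189 Y33.069 F2984
G1 X100.652 Y63.628 F2984
G1 X129.348 Y75.042 F2984
G1 X153.581 Y55.897 F2984
G0 X161.305 Y70.696
M4 S205
G1 X166.945 Y60.308 F2984
G1 X167.286 Y49.523 F2984
G1 X164.183 Y38.555 F2984
G1 X159.488 Y27.620 F2984
G1 X155.055 Y16.935 F2984
G0 X88.400 Y28.174
M4 S205
G1 X91.004 Y43.753 F2984
G1 X96.193 Y56.855 F2984
G1 X103.967 Y67.479 F2984
G1 X114.327 Y75.624 F2984
G1 X127.272 Y81.292 F2984
M5
G0 X0.000 Y0.000

viewBox `0 0 173.339 113.475` with mm width/height → 1 unit = 1 mm. Flip: y_m = 113.475 − y_svg.

**Shape 1** — `<polygon>` closed polygon, stroke `#000000` → engrave (S205, F2984). Machine vertices: (146.921,27.145) → (135.371,86.983) → (145.706,97.596) → (9.091,32.059) → (20.558,63.636) → (14.193,55.220) → (146.921,27.145). Closed: final G1 returns to the first vertex.

**Shape 2** — `<path>` regular polygon, stroke `#000000` → engrave (S205, F2984). Machine vertices: (153.581,55.897) → (149.118,25.338) → (120.422,13.924) → (96.189,33.069) → (100.652,63.628) → (129.348,75.042) → (153.581,55.897). Closed: final G1 returns to the first vertex.

**Shape 3** — `<path>` cubic bezier, stroke `#000000` → engrave (S205, F2984). Control points (SVG): P0=(161.305,42.779), P1=(176.150,59.641), P2=(161.195,79.058), P3=(155.055,96.540); sampled at t=k/5. Machine vertices: (161.305,70.696) → (166.945,60.308) → (167.286,49.523) → (164.183,38.555) → (159.488,27.620) → (155.055,16.935). Open path.

**Shape 4** — `<path>` quadratic bezier, stroke `#000000` → engrave (S205, F2984). Control points (SVG): P0=(88.400,85.301), P1=(91.678,43.255), P2=(127.272,32.183); sampled at t=k/5. Machine vertices: (88.400,28.174) → (91.004,43.753) → (96.193,56.855) → (103.967,67.479) → (114.327,75.624) → (127.272,81.292). Open path.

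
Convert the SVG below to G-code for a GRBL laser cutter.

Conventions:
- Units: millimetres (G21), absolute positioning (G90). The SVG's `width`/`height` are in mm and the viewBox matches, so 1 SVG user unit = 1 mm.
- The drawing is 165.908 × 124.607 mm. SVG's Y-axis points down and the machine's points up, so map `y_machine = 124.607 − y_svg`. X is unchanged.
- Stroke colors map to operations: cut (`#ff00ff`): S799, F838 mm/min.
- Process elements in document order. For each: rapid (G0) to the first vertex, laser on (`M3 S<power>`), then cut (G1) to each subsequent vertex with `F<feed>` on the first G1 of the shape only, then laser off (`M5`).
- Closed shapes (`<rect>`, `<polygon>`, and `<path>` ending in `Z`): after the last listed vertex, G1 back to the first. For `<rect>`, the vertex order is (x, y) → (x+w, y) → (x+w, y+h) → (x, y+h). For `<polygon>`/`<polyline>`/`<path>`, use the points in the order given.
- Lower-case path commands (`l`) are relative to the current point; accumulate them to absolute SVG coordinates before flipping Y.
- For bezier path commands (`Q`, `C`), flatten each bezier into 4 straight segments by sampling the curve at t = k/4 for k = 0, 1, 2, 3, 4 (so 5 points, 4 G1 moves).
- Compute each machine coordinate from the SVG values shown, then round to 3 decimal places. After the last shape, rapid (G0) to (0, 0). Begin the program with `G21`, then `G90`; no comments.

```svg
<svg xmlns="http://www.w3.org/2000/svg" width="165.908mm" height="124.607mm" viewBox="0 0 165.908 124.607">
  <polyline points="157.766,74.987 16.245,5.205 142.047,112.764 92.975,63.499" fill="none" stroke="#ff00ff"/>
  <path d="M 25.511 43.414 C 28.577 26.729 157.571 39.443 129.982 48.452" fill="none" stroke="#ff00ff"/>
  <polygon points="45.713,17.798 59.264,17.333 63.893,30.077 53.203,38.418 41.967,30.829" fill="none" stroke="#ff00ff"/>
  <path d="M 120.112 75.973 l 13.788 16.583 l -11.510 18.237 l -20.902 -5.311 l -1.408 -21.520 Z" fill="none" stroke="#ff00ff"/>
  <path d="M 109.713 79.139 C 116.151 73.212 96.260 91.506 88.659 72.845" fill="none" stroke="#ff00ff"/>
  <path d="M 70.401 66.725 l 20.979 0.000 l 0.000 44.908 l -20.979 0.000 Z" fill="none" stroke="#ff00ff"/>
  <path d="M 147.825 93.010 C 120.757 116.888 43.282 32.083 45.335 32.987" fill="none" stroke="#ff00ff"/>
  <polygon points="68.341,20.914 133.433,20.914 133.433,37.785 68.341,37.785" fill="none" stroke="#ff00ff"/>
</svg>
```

G21
G90
G0 X157.766 Y49.620
M3 S799
G1 X16.245 Y119.402 F838
G1 X142.047 Y11.843
G1 X92.975 Y61.108
M5
G0 X25.511 Y81.193
M3 S799
G1 X47.008 Y88.712 F838
G1 X89.242 Y88.309
G1 X125.729 Y83.089
G1 X129.982 Y76.155
M5
G0 X45.713 Y106.809
M3 S799
G1 X59.264 Y107.274 F838
G1 X63.893 Y94.530
G1 X53.203 Y86.189
G1 X41.967 Y93.778
G1 X45.713 Y106.809
M5
G0 X120.112 Y48.634
M3 S799
G1 X133.900 Y32.051 F838
G1 X122.390 Y13.814
G1 X101.488 Y19.125
G1 X100.080 Y40.645
G1 X120.112 Y48.634
M5
G0 X109.713 Y45.468
M3 S799
G1 X110.208 Y46.328 F838
G1 X104.451 Y43.840
G1 X96.061 Y43.739
G1 X88.659 Y51.762
M5
G0 X70.401 Y57.882
M3 S799
G1 X91.380 Y57.882 F838
G1 X91.380 Y12.974
G1 X70.401 Y12.974
G1 X70.401 Y57.882
M5
G0 X147.825 Y31.597
M3 S799
G1 X120.103 Y31.029 F838
G1 X85.660 Y52.993
G1 X56.677 Y79.265
G1 X45.335 Y91.620
M5
G0 X68.341 Y103.693
M3 S799
G1 X133.433 Y103.693 F838
G1 X133.433 Y86.822
G1 X68.341 Y86.822
G1 X68.341 Y103.693
M5
G0 X0.000 Y0.000

1 u = 1 mm; y_m = 124.607 − y.

[1] `<polyline>` open polyline, #ff00ff→cut S799 F838: (157.766,49.620) → (16.245,119.402) → (142.047,11.843) → (92.975,61.108)

[2] `<path>` cubic bezier, #ff00ff→cut S799 F838: (25.511,81.193) → (47.008,88.712) → (89.242,88.309) → (125.729,83.089) → (129.982,76.155)

[3] `<polygon>` regular polygon, #ff00ff→cut S799 F838: (45.713,106.809) → (59.264,107.274) → (63.893,94.530) → (53.203,86.189) → (41.967,93.778) → (45.713,106.809) (closed)

[4] `<path>` regular polygon, #ff00ff→cut S799 F838: (120.112,48.634) → (133.900,32.051) → (122.390,13.814) → (101.488,19.125) → (100.080,40.645) → (120.112,48.634) (closed)

[5] `<path>` cubic bezier, #ff00ff→cut S799 F838: (109.713,45.468) → (110.208,46.328) → (104.451,43.840) → (96.061,43.739) → (88.659,51.762)

[6] `<path>` rectangle, #ff00ff→cut S799 F838: (70.401,57.882) → (91.380,57.882) → (91.380,12.974) → (70.401,12.974) → (70.401,57.882) (closed)

[7] `<path>` cubic bezier, #ff00ff→cut S799 F838: (147.825,31.597) → (120.103,31.029) → (85.660,52.993) → (56.677,79.265) → (45.335,91.620)

[8] `<polygon>` rectangle, #ff00ff→cut S799 F838: (68.341,103.693) → (133.433,103.693) → (133.433,86.822) → (68.341,86.822) → (68.341,103.693) (closed)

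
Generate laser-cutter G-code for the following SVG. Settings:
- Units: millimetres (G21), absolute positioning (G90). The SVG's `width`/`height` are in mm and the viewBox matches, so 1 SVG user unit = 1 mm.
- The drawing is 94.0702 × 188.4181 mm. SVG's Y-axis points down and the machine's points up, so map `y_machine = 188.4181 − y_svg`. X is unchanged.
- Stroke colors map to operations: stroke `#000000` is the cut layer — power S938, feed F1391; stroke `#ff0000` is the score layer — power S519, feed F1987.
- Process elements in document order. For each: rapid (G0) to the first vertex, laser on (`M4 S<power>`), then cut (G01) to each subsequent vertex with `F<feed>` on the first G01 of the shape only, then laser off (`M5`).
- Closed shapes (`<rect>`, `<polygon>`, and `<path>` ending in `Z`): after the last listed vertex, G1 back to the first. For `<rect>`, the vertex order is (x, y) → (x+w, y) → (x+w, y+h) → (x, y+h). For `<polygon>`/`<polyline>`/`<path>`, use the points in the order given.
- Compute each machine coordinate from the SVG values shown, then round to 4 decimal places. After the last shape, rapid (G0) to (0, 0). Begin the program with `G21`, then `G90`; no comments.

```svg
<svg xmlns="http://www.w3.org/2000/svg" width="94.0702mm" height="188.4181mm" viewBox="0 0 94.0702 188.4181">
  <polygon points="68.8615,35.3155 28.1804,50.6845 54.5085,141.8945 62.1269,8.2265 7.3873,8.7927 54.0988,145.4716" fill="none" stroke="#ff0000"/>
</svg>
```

1 u = 1 mm; y_m = 188.4181 − y.

[1] `<polygon>` closed polygon, #ff0000→score S519 F1987: (68.8615,153.1026) → (28.1804,137.7336) → (54.5085,46.5236) → (62.1269,180.1916) → (7.3873,179.6254) → (54.0988,42.9465) → (68.8615,153.1026) (closed)

G21
G90
G0 X68.8615 Y153.1026
M4 S519
G01 X28.1804 Y137.7336 F1987
G01 X54.5085 Y46.5236
G01 X62.1269 Y180.1916
G01 X7.3873 Y179.6254
G01 X54.0988 Y42.9465
G01 X68.8615 Y153.1026
M5
G0 X0.0000 Y0.0000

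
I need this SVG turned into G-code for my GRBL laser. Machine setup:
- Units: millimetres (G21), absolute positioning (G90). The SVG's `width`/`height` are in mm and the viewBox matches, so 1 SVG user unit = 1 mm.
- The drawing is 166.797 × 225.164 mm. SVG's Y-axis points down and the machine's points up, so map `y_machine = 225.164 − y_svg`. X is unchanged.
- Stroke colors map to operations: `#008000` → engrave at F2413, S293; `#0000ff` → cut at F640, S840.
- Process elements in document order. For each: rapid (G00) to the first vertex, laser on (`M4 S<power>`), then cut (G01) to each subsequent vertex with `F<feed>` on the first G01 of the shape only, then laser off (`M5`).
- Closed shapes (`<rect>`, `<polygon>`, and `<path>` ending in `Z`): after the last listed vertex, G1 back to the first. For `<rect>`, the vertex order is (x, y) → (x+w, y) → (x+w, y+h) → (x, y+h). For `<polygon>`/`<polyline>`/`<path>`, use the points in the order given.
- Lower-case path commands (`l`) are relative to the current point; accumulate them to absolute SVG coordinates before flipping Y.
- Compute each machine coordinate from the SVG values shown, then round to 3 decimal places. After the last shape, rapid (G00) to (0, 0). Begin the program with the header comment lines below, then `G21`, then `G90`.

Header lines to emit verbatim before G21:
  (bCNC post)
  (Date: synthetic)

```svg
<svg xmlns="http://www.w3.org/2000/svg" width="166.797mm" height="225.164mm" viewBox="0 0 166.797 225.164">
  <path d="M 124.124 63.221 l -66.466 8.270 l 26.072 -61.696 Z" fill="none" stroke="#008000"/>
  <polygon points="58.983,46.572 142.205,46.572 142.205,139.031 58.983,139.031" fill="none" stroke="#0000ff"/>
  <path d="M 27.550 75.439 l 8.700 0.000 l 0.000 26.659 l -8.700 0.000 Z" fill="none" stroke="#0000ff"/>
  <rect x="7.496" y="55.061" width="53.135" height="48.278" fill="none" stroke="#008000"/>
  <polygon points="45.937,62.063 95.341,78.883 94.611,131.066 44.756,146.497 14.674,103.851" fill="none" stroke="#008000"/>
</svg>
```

viewBox `0 0 166.797 225.164` with mm width/height → 1 unit = 1 mm. Flip: y_m = 225.164 − y_svg.

**Shape 1** — `<path>` regular polygon, stroke `#008000` → engrave (S293, F2413). Machine vertices: (124.124,161.943) → (57.658,153.673) → (83.730,215.369) → (124.124,161.943). Closed: final G1 returns to the first vertex.

**Shape 2** — `<polygon>` rectangle, stroke `#0000ff` → cut (S840, F640). Machine vertices: (58.983,178.592) → (142.205,178.592) → (142.205,86.133) → (58.983,86.133) → (58.983,178.592). Closed: final G1 returns to the first vertex.

**Shape 3** — `<path>` rectangle, stroke `#0000ff` → cut (S840, F640). Machine vertices: (27.550,149.725) → (36.250,149.725) → (36.250,123.066) → (27.550,123.066) → (27.550,149.725). Closed: final G1 returns to the first vertex.

**Shape 4** — `<rect>` rectangle, stroke `#008000` → engrave (S293, F2413). Machine vertices: (7.496,170.103) → (60.631,170.103) → (60.631,121.825) → (7.496,121.825) → (7.496,170.103). Closed: final G1 returns to the first vertex.

**Shape 5** — `<polygon>` regular polygon, stroke `#008000` → engrave (S293, F2413). Machine vertices: (45.937,163.101) → (95.341,146.281) → (94.611,94.098) → (44.756,78.667) → (14.674,121.313) → (45.937,163.101). Closed: final G1 returns to the first vertex.

(bCNC post)
(Date: synthetic)
G21
G90
G00 X124.124 Y161.943
M4 S293
G01 X57.658 Y153.673 F2413
G01 X83.730 Y215.369
G01 X124.124 Y161.943
M5
G00 X58.983 Y178.592
M4 S840
G01 X142.205 Y178.592 F640
G01 X142.205 Y86.133
G01 X58.983 Y86.133
G01 X58.983 Y178.592
M5
G00 X27.550 Y149.725
M4 S840
G01 X36.250 Y149.725 F640
G01 X36.250 Y123.066
G01 X27.550 Y123.066
G01 X27.550 Y149.725
M5
G00 X7.496 Y170.103
M4 S293
G01 X60.631 Y170.103 F2413
G01 X60.631 Y121.825
G01 X7.496 Y121.825
G01 X7.496 Y170.103
M5
G00 X45.937 Y163.101
M4 S293
G01 X95.341 Y146.281 F2413
G01 X94.611 Y94.098
G01 X44.756 Y78.667
G01 X14.674 Y121.313
G01 X45.937 Y163.101
M5
G00 X0.000 Y0.000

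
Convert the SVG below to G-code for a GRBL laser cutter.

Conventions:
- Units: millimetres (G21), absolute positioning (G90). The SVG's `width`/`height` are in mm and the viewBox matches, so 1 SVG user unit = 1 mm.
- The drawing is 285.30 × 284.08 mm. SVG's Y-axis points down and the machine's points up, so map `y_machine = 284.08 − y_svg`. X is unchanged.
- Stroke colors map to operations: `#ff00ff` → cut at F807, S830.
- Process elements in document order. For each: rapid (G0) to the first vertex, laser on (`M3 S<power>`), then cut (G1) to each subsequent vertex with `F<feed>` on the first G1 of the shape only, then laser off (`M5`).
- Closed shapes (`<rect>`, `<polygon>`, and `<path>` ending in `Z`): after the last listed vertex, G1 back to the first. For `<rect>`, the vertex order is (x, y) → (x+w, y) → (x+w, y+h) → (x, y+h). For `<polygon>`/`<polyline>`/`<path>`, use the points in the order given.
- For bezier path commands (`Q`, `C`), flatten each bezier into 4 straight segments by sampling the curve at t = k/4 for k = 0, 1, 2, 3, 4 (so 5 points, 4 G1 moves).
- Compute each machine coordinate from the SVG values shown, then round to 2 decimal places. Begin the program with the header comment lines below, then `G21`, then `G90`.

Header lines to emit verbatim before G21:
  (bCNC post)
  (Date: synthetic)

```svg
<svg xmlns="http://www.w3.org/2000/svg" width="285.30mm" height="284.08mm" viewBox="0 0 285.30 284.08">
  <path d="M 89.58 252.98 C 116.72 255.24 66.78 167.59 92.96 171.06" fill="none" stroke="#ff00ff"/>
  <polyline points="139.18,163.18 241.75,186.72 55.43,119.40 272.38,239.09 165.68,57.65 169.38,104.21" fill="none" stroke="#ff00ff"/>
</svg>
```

1 u = 1 mm; y_m = 284.08 − y.

[1] `<path>` cubic bezier, #ff00ff→cut S830 F807: (89.58,31.10) → (97.88,43.43) → (91.63,72.51) → (85.20,101.37) → (92.96,113.02)

[2] `<polyline>` open polyline, #ff00ff→cut S830 F807: (139.18,120.90) → (241.75,97.36) → (55.43,164.68) → (272.38,44.99) → (165.68,226.43) → (169.38,179.87)

(bCNC post)
(Date: synthetic)
G21
G90
G0 X89.58 Y31.10
M3 S830
G1 X97.88 Y43.43 F807
G1 X91.63 Y72.51
G1 X85.20 Y101.37
G1 X92.96 Y113.02
M5
G0 X139.18 Y120.90
M3 S830
G1 X241.75 Y97.36 F807
G1 X55.43 Y164.68
G1 X272.38 Y44.99
G1 X165.68 Y226.43
G1 X169.38 Y179.87
M5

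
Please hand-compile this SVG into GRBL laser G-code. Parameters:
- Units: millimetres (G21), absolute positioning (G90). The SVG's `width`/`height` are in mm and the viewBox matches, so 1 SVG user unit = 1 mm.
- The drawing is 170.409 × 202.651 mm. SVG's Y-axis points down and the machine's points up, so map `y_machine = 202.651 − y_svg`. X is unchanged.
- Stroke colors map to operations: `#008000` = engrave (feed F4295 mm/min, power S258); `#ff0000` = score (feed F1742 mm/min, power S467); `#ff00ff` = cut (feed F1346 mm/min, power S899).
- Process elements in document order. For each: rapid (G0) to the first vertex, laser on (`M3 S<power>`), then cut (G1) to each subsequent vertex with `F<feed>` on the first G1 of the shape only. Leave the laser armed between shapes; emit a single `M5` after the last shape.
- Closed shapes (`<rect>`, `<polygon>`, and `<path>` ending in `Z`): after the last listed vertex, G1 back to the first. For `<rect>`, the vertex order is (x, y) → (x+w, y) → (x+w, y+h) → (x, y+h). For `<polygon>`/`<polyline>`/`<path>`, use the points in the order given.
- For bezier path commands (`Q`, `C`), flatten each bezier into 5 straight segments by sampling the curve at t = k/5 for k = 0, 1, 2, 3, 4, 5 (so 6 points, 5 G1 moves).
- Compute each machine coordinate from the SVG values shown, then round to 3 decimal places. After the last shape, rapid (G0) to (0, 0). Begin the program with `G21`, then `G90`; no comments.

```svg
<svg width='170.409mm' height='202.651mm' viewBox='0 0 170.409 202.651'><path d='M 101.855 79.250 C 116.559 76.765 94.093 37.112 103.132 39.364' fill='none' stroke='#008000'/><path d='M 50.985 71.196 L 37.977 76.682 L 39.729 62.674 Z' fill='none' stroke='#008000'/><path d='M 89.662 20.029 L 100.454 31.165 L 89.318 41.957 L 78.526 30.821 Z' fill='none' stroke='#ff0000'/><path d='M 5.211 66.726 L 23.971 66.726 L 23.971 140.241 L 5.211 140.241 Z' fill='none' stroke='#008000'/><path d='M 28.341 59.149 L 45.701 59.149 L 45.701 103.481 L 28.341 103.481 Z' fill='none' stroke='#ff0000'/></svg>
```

1 u = 1 mm; y_m = 202.651 − y.

[1] `<path>` cubic bezier, #008000→engrave S258 F4295: (101.855,123.401) → (106.766,128.720) → (106.053,139.163) → (103.012,150.936) → (100.940,160.242) → (103.132,163.287)

[2] `<path>` regular polygon, #008000→engrave S258 F4295: (50.985,131.455) → (37.977,125.969) → (39.729,139.977) → (50.985,131.455) (closed)

[3] `<path>` regular polygon, #ff0000→score S467 F1742: (89.662,182.622) → (100.454,171.486) → (89.318,160.694) → (78.526,171.830) → (89.662,182.622) (closed)

[4] `<path>` rectangle, #008000→engrave S258 F4295: (5.211,135.925) → (23.971,135.925) → (23.971,62.410) → (5.211,62.410) → (5.211,135.925) (closed)

[5] `<path>` rectangle, #ff0000→score S467 F1742: (28.341,143.502) → (45.701,143.502) → (45.701,99.170) → (28.341,99.170) → (28.341,143.502) (closed)

G21
G90
G0 X101.855 Y123.401
M3 S258
G1 X106.766 Y128.720 F4295
G1 X106.053 Y139.163
G1 X103.012 Y150.936
G1 X100.940 Y160.242
G1 X103.132 Y163.287
G0 X50.985 Y131.455
M3 S258
G1 X37.977 Y125.969 F4295
G1 X39.729 Y139.977
G1 X50.985 Y131.455
G0 X89.662 Y182.622
M3 S467
G1 X100.454 Y171.486 F1742
G1 X89.318 Y160.694
G1 X78.526 Y171.830
G1 X89.662 Y182.622
G0 X5.211 Y135.925
M3 S258
G1 X23.971 Y135.925 F4295
G1 X23.971 Y62.410
G1 X5.211 Y62.410
G1 X5.211 Y135.925
G0 X28.341 Y143.502
M3 S467
G1 X45.701 Y143.502 F1742
G1 X45.701 Y99.170
G1 X28.341 Y99.170
G1 X28.341 Y143.502
M5
G0 X0.000 Y0.000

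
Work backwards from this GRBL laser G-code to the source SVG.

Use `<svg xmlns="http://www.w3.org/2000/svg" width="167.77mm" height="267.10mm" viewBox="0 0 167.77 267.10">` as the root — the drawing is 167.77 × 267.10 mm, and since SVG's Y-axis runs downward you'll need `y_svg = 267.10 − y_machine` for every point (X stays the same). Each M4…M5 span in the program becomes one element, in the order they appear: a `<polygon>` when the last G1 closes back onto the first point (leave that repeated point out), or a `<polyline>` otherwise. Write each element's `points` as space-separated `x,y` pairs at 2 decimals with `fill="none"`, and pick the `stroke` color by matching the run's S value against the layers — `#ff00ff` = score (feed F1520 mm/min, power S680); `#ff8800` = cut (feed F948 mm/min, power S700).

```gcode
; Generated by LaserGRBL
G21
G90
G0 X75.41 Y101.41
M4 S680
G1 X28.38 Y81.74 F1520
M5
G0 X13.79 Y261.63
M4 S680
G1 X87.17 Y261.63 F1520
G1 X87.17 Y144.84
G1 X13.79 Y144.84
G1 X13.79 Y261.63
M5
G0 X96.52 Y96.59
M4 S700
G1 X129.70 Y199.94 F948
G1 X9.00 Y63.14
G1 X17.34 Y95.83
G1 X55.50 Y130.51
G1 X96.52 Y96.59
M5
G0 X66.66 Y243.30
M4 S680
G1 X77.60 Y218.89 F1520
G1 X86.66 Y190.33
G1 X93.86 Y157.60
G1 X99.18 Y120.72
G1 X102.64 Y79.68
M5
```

<svg xmlns="http://www.w3.org/2000/svg" width="167.77mm" height="267.10mm" viewBox="0 0 167.77 267.10">
  <polyline points="75.41,165.69 28.38,185.36" fill="none" stroke="#ff00ff"/>
  <polygon points="13.79,5.47 87.17,5.47 87.17,122.26 13.79,122.26" fill="none" stroke="#ff00ff"/>
  <polygon points="96.52,170.51 129.70,67.16 9.00,203.96 17.34,171.27 55.50,136.59" fill="none" stroke="#ff8800"/>
  <polyline points="66.66,23.80 77.60,48.21 86.66,76.77 93.86,109.50 99.18,146.38 102.64,187.42" fill="none" stroke="#ff00ff"/>
</svg>

Each laser-on run becomes one SVG element. Flip Y back into SVG space with y_svg = 267.10 − y_machine.

Run 1: the run's S680 means `#ff00ff` (score). The run is open, so emit a `<polyline>` with points (Y-flipped): 75.41,165.69 28.38,185.36.

Run 2: power S680 maps to stroke `#ff00ff` (score). The run returns to its start, so emit a `<polygon>` with points (Y-flipped): 13.79,5.47 87.17,5.47 87.17,122.26 13.79,122.26.

Run 3: power S700 maps to stroke `#ff8800` (cut). The run returns to its start, so emit a `<polygon>` with points (Y-flipped): 96.52,170.51 129.70,67.16 9.00,203.96 17.34,171.27 55.50,136.59.

Run 4: the run's S680 means `#ff00ff` (score). The run is open, so emit a `<polyline>` with points (Y-flipped): 66.66,23.80 77.60,48.21 86.66,76.77 93.86,109.50 99.18,146.38 102.64,187.42.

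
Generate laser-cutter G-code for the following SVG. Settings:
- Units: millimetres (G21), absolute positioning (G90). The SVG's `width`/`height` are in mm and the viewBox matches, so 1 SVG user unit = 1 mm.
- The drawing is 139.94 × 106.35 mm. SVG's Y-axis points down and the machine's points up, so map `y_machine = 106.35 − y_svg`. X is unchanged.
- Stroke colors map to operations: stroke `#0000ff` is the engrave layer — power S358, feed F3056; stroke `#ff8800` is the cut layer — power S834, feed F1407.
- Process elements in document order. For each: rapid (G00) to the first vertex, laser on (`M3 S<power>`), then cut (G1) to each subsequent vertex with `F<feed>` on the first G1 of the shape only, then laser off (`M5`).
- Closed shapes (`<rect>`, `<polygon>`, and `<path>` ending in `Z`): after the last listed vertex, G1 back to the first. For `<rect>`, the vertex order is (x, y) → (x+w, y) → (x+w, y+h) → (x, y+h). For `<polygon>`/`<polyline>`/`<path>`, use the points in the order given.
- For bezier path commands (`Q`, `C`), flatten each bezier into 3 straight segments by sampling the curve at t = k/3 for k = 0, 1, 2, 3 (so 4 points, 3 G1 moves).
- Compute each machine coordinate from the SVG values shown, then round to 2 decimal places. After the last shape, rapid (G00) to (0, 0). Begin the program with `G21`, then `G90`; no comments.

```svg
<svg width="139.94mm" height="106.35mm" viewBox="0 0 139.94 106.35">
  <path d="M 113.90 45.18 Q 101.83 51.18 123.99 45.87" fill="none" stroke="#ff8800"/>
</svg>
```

Since the viewBox matches the mm dimensions, user units are millimetres directly. The only transform is the Y-flip y_m = 106.35 − y_svg.

Shape 1 is a quadratic bezier drawn with `<path>`. Its stroke #ff8800 means cut at S834, F1407. After flipping Y the toolpath is (113.90,61.17) → (109.66,58.43) → (113.02,58.20) → (123.99,60.48).

G21
G90
G00 X113.90 Y61.17
M3 S834
G1 X109.66 Y58.43 F1407
G1 X113.02 Y58.20
G1 X123.99 Y60.48
M5
G00 X0.00 Y0.00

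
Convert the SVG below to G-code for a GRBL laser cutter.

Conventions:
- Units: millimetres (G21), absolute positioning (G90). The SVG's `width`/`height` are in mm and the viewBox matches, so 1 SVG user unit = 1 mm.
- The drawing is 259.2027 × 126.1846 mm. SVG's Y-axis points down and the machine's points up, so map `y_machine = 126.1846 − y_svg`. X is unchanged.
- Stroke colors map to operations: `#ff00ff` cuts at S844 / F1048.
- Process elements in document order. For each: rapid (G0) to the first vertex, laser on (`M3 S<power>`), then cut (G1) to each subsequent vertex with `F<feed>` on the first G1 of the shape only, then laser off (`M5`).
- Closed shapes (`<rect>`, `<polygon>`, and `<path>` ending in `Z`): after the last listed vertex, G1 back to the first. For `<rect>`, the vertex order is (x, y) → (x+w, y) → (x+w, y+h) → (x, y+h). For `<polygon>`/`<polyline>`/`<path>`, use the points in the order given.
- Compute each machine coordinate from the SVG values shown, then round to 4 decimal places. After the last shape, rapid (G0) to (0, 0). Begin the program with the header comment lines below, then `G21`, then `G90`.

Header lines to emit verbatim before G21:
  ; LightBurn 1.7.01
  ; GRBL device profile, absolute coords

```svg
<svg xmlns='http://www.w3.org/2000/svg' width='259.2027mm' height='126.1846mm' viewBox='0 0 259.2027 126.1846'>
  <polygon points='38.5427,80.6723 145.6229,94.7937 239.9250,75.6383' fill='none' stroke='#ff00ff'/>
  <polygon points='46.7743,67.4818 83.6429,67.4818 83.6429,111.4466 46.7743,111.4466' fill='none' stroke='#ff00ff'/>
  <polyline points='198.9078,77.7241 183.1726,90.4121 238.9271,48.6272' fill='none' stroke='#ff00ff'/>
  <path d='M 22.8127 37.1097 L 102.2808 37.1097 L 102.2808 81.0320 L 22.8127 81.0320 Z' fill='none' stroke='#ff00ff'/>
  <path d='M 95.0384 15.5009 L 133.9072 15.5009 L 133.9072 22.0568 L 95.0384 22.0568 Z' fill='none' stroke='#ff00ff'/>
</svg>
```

Since the viewBox matches the mm dimensions, user units are millimetres directly. The only transform is the Y-flip y_m = 126.1846 − y_svg.

Shape 1 is a closed polygon drawn with `<polygon>`. Its stroke #ff00ff means cut at S844, F1048. After flipping Y the toolpath is (38.5427,45.5123) → (145.6229,31.3909) → (239.9250,50.5463) → (38.5427,45.5123), returning to the start.

Shape 2 is a rectangle drawn with `<polygon>`. Its stroke #ff00ff means cut at S844, F1048. After flipping Y the toolpath is (46.7743,58.7028) → (83.6429,58.7028) → (83.6429,14.7380) → (46.7743,14.7380) → (46.7743,58.7028), returning to the start.

Shape 3 is a open polyline drawn with `<polyline>`. Its stroke #ff00ff means cut at S844, F1048. After flipping Y the toolpath is (198.9078,48.4605) → (183.1726,35.7725) → (238.9271,77.5574).

Shape 4 is a rectangle drawn with `<path>`. Its stroke #ff00ff means cut at S844, F1048. After flipping Y the toolpath is (22.8127,89.0749) → (102.2808,89.0749) → (102.2808,45.1526) → (22.8127,45.1526) → (22.8127,89.0749), returning to the start.

Shape 5 is a rectangle drawn with `<path>`. Its stroke #ff00ff means cut at S844, F1048. After flipping Y the toolpath is (95.0384,110.6837) → (133.9072,110.6837) → (133.9072,104.1278) → (95.0384,104.1278) → (95.0384,110.6837), returning to the start.

; LightBurn 1.7.01
; GRBL device profile, absolute coords
G21
G90
G0 X38.5427 Y45.5123
M3 S844
G1 X145.6229 Y31.3909 F1048
G1 X239.9250 Y50.5463
G1 X38.5427 Y45.5123
M5
G0 X46.7743 Y58.7028
M3 S844
G1 X83.6429 Y58.7028 F1048
G1 X83.6429 Y14.7380
G1 X46.7743 Y14.7380
G1 X46.7743 Y58.7028
M5
G0 X198.9078 Y48.4605
M3 S844
G1 X183.1726 Y35.7725 F1048
G1 X238.9271 Y77.5574
M5
G0 X22.8127 Y89.0749
M3 S844
G1 X102.2808 Y89.0749 F1048
G1 X102.2808 Y45.1526
G1 X22.8127 Y45.1526
G1 X22.8127 Y89.0749
M5
G0 X95.0384 Y110.6837
M3 S844
G1 X133.9072 Y110.6837 F1048
G1 X133.9072 Y104.1278
G1 X95.0384 Y104.1278
G1 X95.0384 Y110.6837
M5
G0 X0.0000 Y0.0000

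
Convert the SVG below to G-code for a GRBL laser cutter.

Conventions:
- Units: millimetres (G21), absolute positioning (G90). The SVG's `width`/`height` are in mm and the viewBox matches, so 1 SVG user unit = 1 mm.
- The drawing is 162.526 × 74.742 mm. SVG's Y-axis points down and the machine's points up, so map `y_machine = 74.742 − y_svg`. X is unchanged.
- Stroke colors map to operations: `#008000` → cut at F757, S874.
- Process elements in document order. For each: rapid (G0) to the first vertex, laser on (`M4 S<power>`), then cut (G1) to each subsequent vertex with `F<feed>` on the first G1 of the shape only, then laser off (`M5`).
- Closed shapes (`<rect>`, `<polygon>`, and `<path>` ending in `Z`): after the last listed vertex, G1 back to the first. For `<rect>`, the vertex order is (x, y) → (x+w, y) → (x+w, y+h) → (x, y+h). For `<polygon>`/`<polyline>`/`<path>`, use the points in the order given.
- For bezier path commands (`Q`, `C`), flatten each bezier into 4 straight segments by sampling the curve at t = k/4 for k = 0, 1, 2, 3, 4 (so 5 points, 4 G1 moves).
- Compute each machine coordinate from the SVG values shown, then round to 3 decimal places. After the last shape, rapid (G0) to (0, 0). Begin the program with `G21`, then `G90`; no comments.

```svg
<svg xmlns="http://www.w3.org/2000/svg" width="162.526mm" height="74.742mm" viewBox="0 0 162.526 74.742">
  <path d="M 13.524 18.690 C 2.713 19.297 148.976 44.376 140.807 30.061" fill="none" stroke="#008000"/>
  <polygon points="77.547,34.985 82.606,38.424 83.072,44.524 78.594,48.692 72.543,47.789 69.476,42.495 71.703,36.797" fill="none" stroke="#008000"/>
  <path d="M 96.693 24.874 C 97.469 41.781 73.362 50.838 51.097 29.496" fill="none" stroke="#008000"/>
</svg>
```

G21
G90
G0 X13.524 Y56.052
M4 S874
G1 X30.000 Y52.006 F757
G1 X76.175 Y44.771
G1 X122.845 Y40.333
G1 X140.807 Y44.681
M5
G0 X77.547 Y39.757
M4 S874
G1 X82.606 Y36.318 F757
G1 X83.072 Y30.218
G1 X78.594 Y26.050
G1 X72.543 Y26.953
G1 X69.476 Y32.247
G1 X71.703 Y37.945
G1 X77.547 Y39.757
M5
G0 X96.693 Y49.868
M4 S874
G1 X93.027 Y39.012 F757
G1 X82.535 Y33.214
G1 X67.724 Y34.587
G1 X51.097 Y45.246
M5
G0 X0.000 Y0.000

viewBox `0 0 162.526 74.742` with mm width/height → 1 unit = 1 mm. Flip: y_m = 74.742 − y_svg.

**Shape 1** — `<path>` cubic bezier, stroke `#008000` → cut (S874, F757). Control points (SVG): P0=(13.524,18.690), P1=(2.713,19.297), P2=(148.976,44.376), P3=(140.807,30.061); sampled at t=k/4. Machine vertices: (13.524,56.052) → (30.000,52.006) → (76.175,44.771) → (122.845,40.333) → (140.807,44.681). Open path.

**Shape 2** — `<polygon>` regular polygon, stroke `#008000` → cut (S874, F757). Machine vertices: (77.547,39.757) → (82.606,36.318) → (83.072,30.218) → (78.594,26.050) → (72.543,26.953) → (69.476,32.247) → (71.703,37.945) → (77.547,39.757). Closed: final G1 returns to the first vertex.

**Shape 3** — `<path>` cubic bezier, stroke `#008000` → cut (S874, F757). Control points (SVG): P0=(96.693,24.874), P1=(97.469,41.781), P2=(73.362,50.838), P3=(51.097,29.496); sampled at t=k/4. Machine vertices: (96.693,49.868) → (93.027,39.012) → (82.535,33.214) → (67.724,34.587) → (51.097,45.246). Open path.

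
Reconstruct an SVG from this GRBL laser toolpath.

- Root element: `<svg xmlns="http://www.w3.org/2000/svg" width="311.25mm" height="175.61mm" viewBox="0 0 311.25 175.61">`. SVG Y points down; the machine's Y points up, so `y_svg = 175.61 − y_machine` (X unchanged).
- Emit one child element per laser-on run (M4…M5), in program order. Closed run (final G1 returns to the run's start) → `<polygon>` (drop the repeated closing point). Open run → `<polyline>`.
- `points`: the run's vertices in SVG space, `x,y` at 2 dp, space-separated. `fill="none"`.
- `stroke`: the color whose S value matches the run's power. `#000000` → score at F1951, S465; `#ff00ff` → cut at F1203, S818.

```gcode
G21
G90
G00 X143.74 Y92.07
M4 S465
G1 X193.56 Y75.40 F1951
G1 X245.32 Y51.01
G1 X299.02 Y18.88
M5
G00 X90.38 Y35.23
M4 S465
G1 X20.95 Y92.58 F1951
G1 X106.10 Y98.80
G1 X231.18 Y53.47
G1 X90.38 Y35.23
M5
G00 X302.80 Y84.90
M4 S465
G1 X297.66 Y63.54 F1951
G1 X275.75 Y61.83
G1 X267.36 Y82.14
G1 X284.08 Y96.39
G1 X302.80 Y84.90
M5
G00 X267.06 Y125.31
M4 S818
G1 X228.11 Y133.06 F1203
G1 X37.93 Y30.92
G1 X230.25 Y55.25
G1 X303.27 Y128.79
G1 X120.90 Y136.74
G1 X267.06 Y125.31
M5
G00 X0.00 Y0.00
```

<svg xmlns="http://www.w3.org/2000/svg" width="311.25mm" height="175.61mm" viewBox="0 0 311.25 175.61">
  <polyline points="143.74,83.54 193.56,100.21 245.32,124.60 299.02,156.73" fill="none" stroke="#000000"/>
  <polygon points="90.38,140.38 20.95,83.03 106.10,76.81 231.18,122.14" fill="none" stroke="#000000"/>
  <polygon points="302.80,90.71 297.66,112.07 275.75,113.78 267.36,93.47 284.08,79.22" fill="none" stroke="#000000"/>
  <polygon points="267.06,50.30 228.11,42.55 37.93,144.69 230.25,120.36 303.27,46.82 120.90,38.87" fill="none" stroke="#ff00ff"/>
</svg>

y_svg = 175.61 − y_m.

[1] S465→`#000000` (score); open run; points: 143.74,83.54 193.56,100.21 245.32,124.60 299.02,156.73

[2] S465→`#000000` (score); closed run; points: 90.38,140.38 20.95,83.03 106.10,76.81 231.18,122.14

[3] S465→`#000000` (score); closed run; points: 302.80,90.71 297.66,112.07 275.75,113.78 267.36,93.47 284.08,79.22

[4] S818→`#ff00ff` (cut); closed run; points: 267.06,50.30 228.11,42.55 37.93,144.69 230.25,120.36 303.27,46.82 120.90,38.87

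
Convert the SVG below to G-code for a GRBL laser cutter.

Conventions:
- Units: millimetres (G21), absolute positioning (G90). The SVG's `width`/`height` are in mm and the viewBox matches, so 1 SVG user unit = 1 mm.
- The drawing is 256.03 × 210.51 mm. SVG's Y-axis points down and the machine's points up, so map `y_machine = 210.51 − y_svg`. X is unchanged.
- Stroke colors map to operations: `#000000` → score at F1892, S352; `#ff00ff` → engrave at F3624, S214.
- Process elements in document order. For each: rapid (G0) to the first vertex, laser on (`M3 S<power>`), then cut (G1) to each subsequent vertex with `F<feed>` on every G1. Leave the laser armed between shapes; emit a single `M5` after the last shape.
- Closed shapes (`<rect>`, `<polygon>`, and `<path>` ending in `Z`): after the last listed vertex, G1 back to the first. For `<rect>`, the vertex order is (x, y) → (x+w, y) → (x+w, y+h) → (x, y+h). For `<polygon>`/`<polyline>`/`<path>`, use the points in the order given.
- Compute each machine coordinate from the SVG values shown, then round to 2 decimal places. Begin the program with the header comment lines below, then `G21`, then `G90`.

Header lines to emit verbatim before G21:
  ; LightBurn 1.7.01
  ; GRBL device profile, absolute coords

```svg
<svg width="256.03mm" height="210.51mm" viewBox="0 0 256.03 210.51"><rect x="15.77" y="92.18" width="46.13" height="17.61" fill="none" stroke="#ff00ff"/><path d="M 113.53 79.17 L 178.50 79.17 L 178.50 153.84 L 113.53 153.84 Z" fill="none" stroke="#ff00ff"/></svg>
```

; LightBurn 1.7.01
; GRBL device profile, absolute coords
G21
G90
G0 X15.77 Y118.33
M3 S214
G1 X61.90 Y118.33 F3624
G1 X61.90 Y100.72 F3624
G1 X15.77 Y100.72 F3624
G1 X15.77 Y118.33 F3624
G0 X113.53 Y131.34
M3 S214
G1 X178.50 Y131.34 F3624
G1 X178.50 Y56.67 F3624
G1 X113.53 Y56.67 F3624
G1 X113.53 Y131.34 F3624
M5

1 u = 1 mm; y_m = 210.51 − y.

[1] `<rect>` rectangle, #ff00ff→engrave S214 F3624: (15.77,118.33) → (61.90,118.33) → (61.90,100.72) → (15.77,100.72) → (15.77,118.33) (closed)

[2] `<path>` rectangle, #ff00ff→engrave S214 F3624: (113.53,131.34) → (178.50,131.34) → (178.50,56.67) → (113.53,56.67) → (113.53,131.34) (closed)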